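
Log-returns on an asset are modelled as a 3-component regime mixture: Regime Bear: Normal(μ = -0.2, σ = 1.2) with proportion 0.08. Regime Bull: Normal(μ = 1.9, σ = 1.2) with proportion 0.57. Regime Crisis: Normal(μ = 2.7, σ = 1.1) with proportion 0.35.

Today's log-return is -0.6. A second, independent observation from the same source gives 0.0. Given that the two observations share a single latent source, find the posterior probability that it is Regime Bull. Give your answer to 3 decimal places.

0.199

Posterior ∝ prior × likelihood, so P(k | x) ∝ π_k f_k(x); normalise over all components.
Since both observations come from the same component, the likelihood for component k is f_k(x₁)·f_k(x₂).
  p_Bear = [(1/(1.2·√(2π)))·exp(−(-0.6−-0.2)²/(2·1.2²)) = 0.332452·exp(-0.05556) = 0.314486] × [0.327866] = 0.103109
  p_Bull = [(1/(1.2·√(2π)))·exp(−(-0.6−1.9)²/(2·1.2²)) = 0.332452·exp(-2.17014) = 0.0379533] × [0.0949189] = 0.00360249
  p_Crisis = [(1/(1.1·√(2π)))·exp(−(-0.6−2.7)²/(2·1.1²)) = 0.362675·exp(-4.50000) = 0.00402895] × [0.0178341] = 7.18526e-05
Weight by the priors:
  π_Bear·p_Bear = 0.08 × 0.103109 = 0.00824875
  π_Bull·p_Bull = 0.57 × 0.00360249 = 0.00205342
  π_Crisis·p_Crisis = 0.35 × 7.18526e-05 = 2.51484e-05
Denominator: 0.00824875 + 0.00205342 + 2.51484e-05 = 0.0103273
So the posterior for Regime Bull is 0.00205342 / 0.0103273 ≈ 0.199.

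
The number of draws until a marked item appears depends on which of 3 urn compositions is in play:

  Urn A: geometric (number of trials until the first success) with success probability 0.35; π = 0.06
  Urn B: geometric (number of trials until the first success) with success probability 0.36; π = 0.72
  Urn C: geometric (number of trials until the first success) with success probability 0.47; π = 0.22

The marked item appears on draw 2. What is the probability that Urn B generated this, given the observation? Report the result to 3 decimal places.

Posterior ∝ prior × likelihood, so P(k | x) ∝ P(Z=k) f_k(x); normalise over all components.
Evaluate each component's likelihood at the observed value:
  f_A = 0.2275
  f_B = 0.2304
  f_C = 0.2491
Multiply by the mixture weights:
  P(Z=A)·f_A = 0.06 × 0.2275 = 0.01365
  P(Z=B)·f_B = 0.72 × 0.2304 = 0.165888
  P(Z=C)·f_C = 0.22 × 0.2491 = 0.054802
Sum: 0.01365 + 0.165888 + 0.054802 = 0.23434
P(Urn B | the observation) ≈ 0.708

0.708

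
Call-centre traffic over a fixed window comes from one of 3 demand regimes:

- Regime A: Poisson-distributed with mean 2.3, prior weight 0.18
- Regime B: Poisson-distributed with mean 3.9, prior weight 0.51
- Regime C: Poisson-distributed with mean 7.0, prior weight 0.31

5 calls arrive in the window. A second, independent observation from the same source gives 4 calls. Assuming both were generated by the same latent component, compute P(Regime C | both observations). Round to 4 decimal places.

P(component k | x) = P(Z=k)·f_k(x) / marginal(x), where marginal(x) = Σ_j P(Z=j)·f_j(x).
Since both observations come from the same component, the likelihood for component k is f_k(x₁)·f_k(x₂).
  f_A = [0.053775] × [0.116902] = 0.00628642
  f_B = [0.152193] × [0.195119] = 0.0296956
  f_C = [0.127717] × [0.0912262] = 0.0116511
Weight by the priors:
  P(Z=A)·f_A = 0.18 × 0.00628642 = 0.00113156
  P(Z=B)·f_B = 0.51 × 0.0296956 = 0.0151448
  P(Z=C)·f_C = 0.31 × 0.0116511 = 0.00361184
Denominator: 0.00113156 + 0.0151448 + 0.00361184 = 0.0198882
So the posterior for Regime C is 0.00361184 / 0.0198882 ≈ 0.1816.

0.1816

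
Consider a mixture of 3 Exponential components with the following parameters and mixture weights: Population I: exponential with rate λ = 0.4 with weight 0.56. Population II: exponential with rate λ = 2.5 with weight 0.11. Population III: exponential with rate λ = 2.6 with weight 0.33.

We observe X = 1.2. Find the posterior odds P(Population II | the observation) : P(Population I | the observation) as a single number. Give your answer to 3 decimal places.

0.099

Only the two components matter; the odds are (P(Z=i) f_i(x)) / (P(Z=j) f_j(x)).
Evaluate each component's likelihood at the observed value:
  f_I = 0.4·e^(−0.4·1.2) = 0.4·e^(−0.4800) = 0.247513
  f_II = 2.5·e^(−2.5·1.2) = 2.5·e^(−3.0000) = 0.124468
  f_III = 2.6·e^(−2.6·1.2) = 2.6·e^(−3.1200) = 0.114809
Odds = (0.11/0.56) × (0.124468/0.247513) = 0.196429 × 0.502873 ≈ 0.099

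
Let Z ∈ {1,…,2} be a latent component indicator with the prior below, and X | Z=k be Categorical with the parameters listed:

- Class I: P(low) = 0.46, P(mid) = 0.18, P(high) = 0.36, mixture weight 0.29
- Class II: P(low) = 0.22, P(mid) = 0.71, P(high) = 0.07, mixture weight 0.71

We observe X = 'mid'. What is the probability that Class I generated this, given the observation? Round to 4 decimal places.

By Bayes' theorem, P(k | x) = P(Z=k) f_k(x) / Σ_j P(Z=j) f_j(x).
Component likelihoods at x = 'mid':
  L_I = 0.18
  L_II = 0.71
Prior × likelihood for each component:
  P(Z=I)·L_I = 0.29 × 0.18 = 0.0522
  P(Z=II)·L_II = 0.71 × 0.71 = 0.5041
Marginal: 0.0522 + 0.5041 = 0.5563
Responsibility of Class I: 0.0522 / 0.5563 ≈ 0.0938

0.0938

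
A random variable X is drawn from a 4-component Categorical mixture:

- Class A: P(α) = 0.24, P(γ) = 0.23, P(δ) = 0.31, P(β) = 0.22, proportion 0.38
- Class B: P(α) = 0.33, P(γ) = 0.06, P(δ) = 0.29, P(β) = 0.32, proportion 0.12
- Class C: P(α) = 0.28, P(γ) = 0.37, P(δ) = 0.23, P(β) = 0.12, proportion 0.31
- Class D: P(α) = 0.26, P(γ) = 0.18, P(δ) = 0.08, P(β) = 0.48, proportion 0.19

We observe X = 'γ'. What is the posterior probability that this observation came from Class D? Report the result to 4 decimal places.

0.1405

By Bayes' theorem, P(k | x) = π_k f_k(x) / Σ_j π_j f_j(x).
Component likelihoods at x = 'γ':
  f_A = 0.23
  f_B = 0.06
  f_C = 0.37
  f_D = 0.18
Multiply by the mixture weights:
  π_A·f_A = 0.38 × 0.23 = 0.0874
  π_B·f_B = 0.12 × 0.06 = 0.0072
  π_C·f_C = 0.31 × 0.37 = 0.1147
  π_D·f_D = 0.19 × 0.18 = 0.0342
Evidence: 0.0874 + 0.0072 + 0.1147 + 0.0342 = 0.2435
Responsibility of Class D: 0.0342 / 0.2435 ≈ 0.1405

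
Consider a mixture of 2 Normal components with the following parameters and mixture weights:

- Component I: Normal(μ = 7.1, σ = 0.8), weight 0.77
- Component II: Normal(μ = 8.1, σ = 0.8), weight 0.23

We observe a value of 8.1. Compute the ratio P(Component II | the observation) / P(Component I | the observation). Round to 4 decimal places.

0.6524

Posterior odds = (π_i f_i(x)) / (π_j f_j(x)); the normalising sum cancels.
Evaluate each component's likelihood at the observed value:
  p_I = (1/(0.8·√(2π)))·exp(−(8.1−7.1)²/(2·0.8²)) = 0.498678·exp(-0.78125) = 0.228311
  p_II = (1/(0.8·√(2π)))·exp(−(8.1−8.1)²/(2·0.8²)) = 0.498678·exp(-0.00000) = 0.498678
0.114696 / 0.1758 ≈ 0.6524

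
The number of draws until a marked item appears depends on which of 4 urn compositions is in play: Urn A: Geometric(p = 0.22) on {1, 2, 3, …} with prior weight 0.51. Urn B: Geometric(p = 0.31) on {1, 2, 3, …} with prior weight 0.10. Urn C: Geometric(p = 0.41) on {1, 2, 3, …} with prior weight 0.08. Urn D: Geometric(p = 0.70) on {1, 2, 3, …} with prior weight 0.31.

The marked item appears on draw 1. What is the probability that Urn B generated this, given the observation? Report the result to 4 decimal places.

0.0789

P(component k | x) = π_k·f_k(x) / marginal(x), where marginal(x) = Σ_j π_j·f_j(x).
Geometric probabilities:
  f_A = 0.22
  f_B = 0.31
  f_C = 0.41
  f_D = 0.7
Weight by the priors:
  π_A·f_A = 0.51 × 0.22 = 0.1122
  π_B·f_B = 0.10 × 0.31 = 0.031
  π_C·f_C = 0.08 × 0.41 = 0.0328
  π_D·f_D = 0.31 × 0.7 = 0.217
Marginal: 0.1122 + 0.031 + 0.0328 + 0.217 = 0.393
P(Urn B | data) = 0.031 / 0.393 ≈ 0.0789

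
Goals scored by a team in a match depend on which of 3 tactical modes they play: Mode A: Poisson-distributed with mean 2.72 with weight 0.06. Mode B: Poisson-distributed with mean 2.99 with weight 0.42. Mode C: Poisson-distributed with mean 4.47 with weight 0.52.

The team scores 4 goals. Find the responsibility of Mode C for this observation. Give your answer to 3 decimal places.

0.555

By Bayes' theorem, P(k | x) = P(Z=k) f_k(x) / Σ_j P(Z=j) f_j(x).
Component likelihoods at x = 4 goals:
  f_A = e^(−2.72)·2.72^4/4! = 0.150239
  f_B = e^(−2.99)·2.99^4/4! = 0.167468
  f_C = e^(−4.47)·4.47^4/4! = 0.190424
Prior × likelihood for each component:
  P(Z=A)·f_A = 0.06 × 0.150239 = 0.00901435
  P(Z=B)·f_B = 0.42 × 0.167468 = 0.0703368
  P(Z=C)·f_C = 0.52 × 0.190424 = 0.0990207
Denominator: 0.00901435 + 0.0703368 + 0.0990207 = 0.178372
P(Mode C | 4 goals) ≈ 0.555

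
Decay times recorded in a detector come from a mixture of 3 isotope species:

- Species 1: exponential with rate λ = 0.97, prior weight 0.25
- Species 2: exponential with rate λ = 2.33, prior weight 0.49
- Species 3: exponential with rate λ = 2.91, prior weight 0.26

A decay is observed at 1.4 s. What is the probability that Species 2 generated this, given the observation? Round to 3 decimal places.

0.368

P(component k | x) = P(Z=k)·f_k(x) / marginal(x), where marginal(x) = Σ_j P(Z=j)·f_j(x).
Evaluate each component's likelihood at the observed value:
  p_1 = 0.97·e^(−0.97·1.4) = 0.97·e^(−1.3580) = 0.249459
  p_2 = 2.33·e^(−2.33·1.4) = 2.33·e^(−3.2620) = 0.0892663
  p_3 = 2.91·e^(−2.91·1.4) = 2.91·e^(−4.0740) = 0.0494968
Prior × likelihood for each component:
  P(Z=1)·p_1 = 0.25 × 0.249459 = 0.0623648
  P(Z=2)·p_2 = 0.49 × 0.0892663 = 0.0437405
  P(Z=3)·p_3 = 0.26 × 0.0494968 = 0.0128692
Evidence: 0.0623648 + 0.0437405 + 0.0128692 = 0.118974
P(Species 2 | the observation) ≈ 0.368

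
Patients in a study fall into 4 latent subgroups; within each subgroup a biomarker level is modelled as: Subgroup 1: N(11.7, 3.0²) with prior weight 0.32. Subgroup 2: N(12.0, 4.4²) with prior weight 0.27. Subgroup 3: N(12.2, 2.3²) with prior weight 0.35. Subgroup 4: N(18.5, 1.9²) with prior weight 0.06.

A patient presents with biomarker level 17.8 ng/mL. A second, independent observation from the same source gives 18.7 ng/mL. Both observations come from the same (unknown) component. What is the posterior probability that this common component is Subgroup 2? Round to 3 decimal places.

0.104

Apply Bayes' rule: the posterior for each component is proportional to its prior times its likelihood at x.
Since both observations come from the same component, the likelihood for component k is f_k(x₁)·f_k(x₂).
  L_1 = [(1/(3.0·√(2π)))·exp(−(17.8−11.7)²/(2·3.0²)) = 0.132981·exp(-2.06722) = 0.016827] × [0.00874063] = 0.000147078
  L_2 = [(1/(4.4·√(2π)))·exp(−(17.8−12.0)²/(2·4.4²)) = 0.090669·exp(-0.86880) = 0.0380313] × [0.0284419] = 0.00108168
  L_3 = [(1/(2.3·√(2π)))·exp(−(17.8−12.2)²/(2·2.3²)) = 0.173453·exp(-2.96408) = 0.00895153] × [0.00319799] = 2.86269e-05
  L_4 = [(1/(1.9·√(2π)))·exp(−(17.8−18.5)²/(2·1.9²)) = 0.209970·exp(-0.06787) = 0.196192] × [0.20881] = 0.0409669
Weight by the priors:
  w_1·L_1 = 0.32 × 0.000147078 = 4.7065e-05
  w_2·L_2 = 0.27 × 0.00108168 = 0.000292054
  w_3·L_3 = 0.35 × 2.86269e-05 = 1.00194e-05
  w_4·L_4 = 0.06 × 0.0409669 = 0.00245801
Evidence: 4.7065e-05 + 0.000292054 + 1.00194e-05 + 0.00245801 = 0.00280715
Responsibility of Subgroup 2: 0.000292054 / 0.00280715 ≈ 0.104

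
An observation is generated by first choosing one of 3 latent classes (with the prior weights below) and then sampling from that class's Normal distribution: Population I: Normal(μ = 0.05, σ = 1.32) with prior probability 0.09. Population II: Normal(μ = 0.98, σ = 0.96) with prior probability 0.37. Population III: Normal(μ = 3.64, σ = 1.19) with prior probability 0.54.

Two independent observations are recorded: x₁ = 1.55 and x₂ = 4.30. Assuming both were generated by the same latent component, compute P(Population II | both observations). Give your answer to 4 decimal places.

0.0120

By Bayes' theorem, P(k | x) = P(Z=k) f_k(x) / Σ_j P(Z=j) f_j(x).
Since both observations come from the same component, the likelihood for component k is f_k(x₁)·f_k(x₂).
  p_I = [0.158463] × [0.00169547] = 0.00026867
  p_II = [0.348406] × [0.00105085] = 0.000366124
  p_III = [0.0717053] × [0.287453] = 0.0206119
Weight by the priors:
  P(Z=I)·p_I = 0.09 × 0.00026867 = 2.41803e-05
  P(Z=II)·p_II = 0.37 × 0.000366124 = 0.000135466
  P(Z=III)·p_III = 0.54 × 0.0206119 = 0.0111304
Denominator: 2.41803e-05 + 0.000135466 + 0.0111304 = 0.0112901
So the posterior for Population II is 0.000135466 / 0.0112901 ≈ 0.0120.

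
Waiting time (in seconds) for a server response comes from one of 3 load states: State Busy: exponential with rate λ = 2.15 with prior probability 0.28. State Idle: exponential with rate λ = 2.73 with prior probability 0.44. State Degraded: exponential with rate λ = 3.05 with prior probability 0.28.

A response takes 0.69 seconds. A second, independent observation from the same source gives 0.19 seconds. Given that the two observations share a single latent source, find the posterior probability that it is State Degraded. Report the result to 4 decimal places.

0.2656

The responsibility of component k is π_k f_k(x) divided by Σ_j π_j f_j(x).
Since both observations come from the same component, the likelihood for component k is f_k(x₁)·f_k(x₂).
  p_Busy = [0.487711] × [1.42899] = 0.696934
  p_Idle = [0.415033] × [1.62515] = 0.674491
  p_Degraded = [0.371815] × [1.70854] = 0.635263
Weight by the priors:
  π_Busy·p_Busy = 0.28 × 0.696934 = 0.195142
  π_Idle·p_Idle = 0.44 × 0.674491 = 0.296776
  π_Degraded·p_Degraded = 0.28 × 0.635263 = 0.177874
Marginal: 0.195142 + 0.296776 + 0.177874 = 0.669791
So the posterior for State Degraded is 0.177874 / 0.669791 ≈ 0.2656.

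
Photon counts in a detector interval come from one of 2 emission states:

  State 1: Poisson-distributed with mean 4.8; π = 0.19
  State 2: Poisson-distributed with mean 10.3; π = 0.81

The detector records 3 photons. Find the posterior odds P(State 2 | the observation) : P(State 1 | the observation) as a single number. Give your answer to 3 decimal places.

The posterior odds equal the prior odds times the likelihood ratio: (π_i/π_j)·(f_i(x)/f_j(x)).
Poisson probabilities:
  p_1 = e^(−4.8)·4.8^3/3! = 0.151691
  p_2 = e^(−10.3)·10.3^3/3! = 0.0061253
Odds = (0.81/0.19) × (0.0061253/0.151691) = 4.26316 × 0.0403802 ≈ 0.172

0.172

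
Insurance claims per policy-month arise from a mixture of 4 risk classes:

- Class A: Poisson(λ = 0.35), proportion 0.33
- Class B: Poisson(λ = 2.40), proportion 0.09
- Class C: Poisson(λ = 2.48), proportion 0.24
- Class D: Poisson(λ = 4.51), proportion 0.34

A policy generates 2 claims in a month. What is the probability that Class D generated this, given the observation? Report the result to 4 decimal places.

0.2764

Posterior ∝ prior × likelihood, so P(k | x) ∝ π_k f_k(x); normalise over all components.
Component likelihoods at x = 2 claims:
  L_A = 0.0431621
  L_B = 0.261268
  L_C = 0.257527
  L_D = 0.111855
Weight by the priors:
  π_A·L_A = 0.33 × 0.0431621 = 0.0142435
  π_B·L_B = 0.09 × 0.261268 = 0.0235141
  π_C·L_C = 0.24 × 0.257527 = 0.0618065
  π_D·L_D = 0.34 × 0.111855 = 0.0380307
Normaliser: 0.0142435 + 0.0235141 + 0.0618065 + 0.0380307 = 0.137595
P(Class D | 2 claims) ≈ 0.2764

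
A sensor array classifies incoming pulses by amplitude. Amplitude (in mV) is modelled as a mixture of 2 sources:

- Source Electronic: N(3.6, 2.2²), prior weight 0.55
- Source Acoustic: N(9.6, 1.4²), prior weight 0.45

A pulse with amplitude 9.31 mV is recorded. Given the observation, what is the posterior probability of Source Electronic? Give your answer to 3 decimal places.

0.027

The responsibility of component k is P(Z=k) f_k(x) divided by Σ_j P(Z=j) f_j(x).
Normal densities:
  f_Electronic = 0.00624741
  f_Acoustic = 0.27891
Prior × likelihood for each component:
  P(Z=Electronic)·f_Electronic = 0.55 × 0.00624741 = 0.00343608
  P(Z=Acoustic)·f_Acoustic = 0.45 × 0.27891 = 0.12551
Denominator: 0.00343608 + 0.12551 = 0.128946
P(Source Electronic | the observation) ≈ 0.027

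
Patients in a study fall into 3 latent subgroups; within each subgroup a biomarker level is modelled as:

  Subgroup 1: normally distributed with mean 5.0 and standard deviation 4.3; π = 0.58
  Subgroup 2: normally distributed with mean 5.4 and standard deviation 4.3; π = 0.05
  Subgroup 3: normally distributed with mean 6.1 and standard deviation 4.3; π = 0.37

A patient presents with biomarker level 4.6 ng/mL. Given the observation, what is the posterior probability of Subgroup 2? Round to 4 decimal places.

P(component k | x) = π_k·f_k(x) / marginal(x), where marginal(x) = Σ_j π_j·f_j(x).
Component likelihoods at x = 4.6 ng/mL:
  f_1 = 0.0923767
  f_2 = 0.0911854
  f_3 = 0.0873007
Prior × likelihood for each component:
  π_1·f_1 = 0.58 × 0.0923767 = 0.0535785
  π_2·f_2 = 0.05 × 0.0911854 = 0.00455927
  π_3·f_3 = 0.37 × 0.0873007 = 0.0323012
Denominator: 0.0535785 + 0.00455927 + 0.0323012 = 0.090439
Responsibility of Subgroup 2: 0.00455927 / 0.090439 ≈ 0.0504

0.0504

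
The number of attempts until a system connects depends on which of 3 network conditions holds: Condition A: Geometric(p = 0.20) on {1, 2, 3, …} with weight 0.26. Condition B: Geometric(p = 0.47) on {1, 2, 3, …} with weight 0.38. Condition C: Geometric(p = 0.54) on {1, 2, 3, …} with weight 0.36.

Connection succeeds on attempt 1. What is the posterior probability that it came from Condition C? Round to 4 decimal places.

0.4574

Posterior ∝ prior × likelihood, so P(k | x) ∝ π_k f_k(x); normalise over all components.
Geometric probabilities:
  p_A = 0.20·(1−0.20)^0 = 0.20·1 = 0.2
  p_B = 0.47·(1−0.47)^0 = 0.47·1 = 0.47
  p_C = 0.54·(1−0.54)^0 = 0.54·1 = 0.54
Multiply by the mixture weights:
  π_A·p_A = 0.26 × 0.2 = 0.052
  π_B·p_B = 0.38 × 0.47 = 0.1786
  π_C·p_C = 0.36 × 0.54 = 0.1944
Sum: 0.052 + 0.1786 + 0.1944 = 0.425
Responsibility of Condition C: 0.1944 / 0.425 ≈ 0.4574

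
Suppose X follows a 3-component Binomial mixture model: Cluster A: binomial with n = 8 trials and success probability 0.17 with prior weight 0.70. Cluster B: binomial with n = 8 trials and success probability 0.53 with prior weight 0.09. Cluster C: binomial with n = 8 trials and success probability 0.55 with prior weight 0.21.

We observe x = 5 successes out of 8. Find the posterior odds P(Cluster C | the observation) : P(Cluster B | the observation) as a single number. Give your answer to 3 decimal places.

Only the two components matter; the odds are (π_i f_i(x)) / (π_j f_j(x)).
Binomial probabilities:
  p_A = C(8,5)·0.17^5·0.83^3 = 56·0.000141986·0.571787 = 0.00454639
  p_B = C(8,5)·0.53^5·0.47^3 = 56·0.0418195·0.103823 = 0.243143
  p_C = C(8,5)·0.55^5·0.45^3 = 56·0.0503284·0.091125 = 0.256826
0.0539335 / 0.0218828 ≈ 2.465

2.465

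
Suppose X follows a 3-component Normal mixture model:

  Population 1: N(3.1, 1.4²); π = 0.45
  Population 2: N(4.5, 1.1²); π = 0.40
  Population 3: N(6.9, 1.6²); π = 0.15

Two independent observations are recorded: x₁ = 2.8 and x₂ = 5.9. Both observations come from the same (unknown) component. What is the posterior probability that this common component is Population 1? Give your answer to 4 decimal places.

0.3958

By Bayes' theorem, P(k | x) = π_k f_k(x) / Σ_j π_j f_j(x).
Since both observations come from the same component, the likelihood for component k is f_k(x₁)·f_k(x₂).
  L_1 = [0.278491] × [0.038565] = 0.01074
  L_2 = [0.109869] × [0.161352] = 0.0177277
  L_3 = [0.00935218] × [0.205101] = 0.00191814
Prior × likelihood for each component:
  π_1·L_1 = 0.45 × 0.01074 = 0.004833
  π_2·L_2 = 0.40 × 0.0177277 = 0.00709106
  π_3·L_3 = 0.15 × 0.00191814 = 0.000287721
Marginal: 0.004833 + 0.00709106 + 0.000287721 = 0.0122118
P(Population 1 | data) ≈ 0.3958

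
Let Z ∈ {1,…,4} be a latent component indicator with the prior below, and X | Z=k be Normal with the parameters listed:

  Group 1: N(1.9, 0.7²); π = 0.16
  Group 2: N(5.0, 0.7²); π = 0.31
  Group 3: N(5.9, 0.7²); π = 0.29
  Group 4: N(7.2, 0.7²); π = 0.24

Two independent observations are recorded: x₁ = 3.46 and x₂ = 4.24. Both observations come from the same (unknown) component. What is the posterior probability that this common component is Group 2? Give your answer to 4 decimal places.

0.9941

Posterior ∝ prior × likelihood, so P(k | x) ∝ P(Z=k) f_k(x); normalise over all components.
Since both observations come from the same component, the likelihood for component k is f_k(x₁)·f_k(x₂).
  f_1 = [0.0475711] × [0.00213431] = 0.000101532
  f_2 = [0.050678] × [0.316114] = 0.01602
  f_3 = [0.00131047] × [0.0342489] = 4.48823e-05
  f_4 = [3.60662e-07] × [7.46521e-05] = 2.69242e-11
Multiply by the mixture weights:
  P(Z=1)·f_1 = 0.16 × 0.000101532 = 1.62451e-05
  P(Z=2)·f_2 = 0.31 × 0.01602 = 0.00496621
  P(Z=3)·f_3 = 0.29 × 4.48823e-05 = 1.30159e-05
  P(Z=4)·f_4 = 0.24 × 2.69242e-11 = 6.4618e-12
Marginal: 1.62451e-05 + 0.00496621 + 1.30159e-05 + 6.4618e-12 = 0.00499547
So the posterior for Group 2 is 0.00496621 / 0.00499547 ≈ 0.9941.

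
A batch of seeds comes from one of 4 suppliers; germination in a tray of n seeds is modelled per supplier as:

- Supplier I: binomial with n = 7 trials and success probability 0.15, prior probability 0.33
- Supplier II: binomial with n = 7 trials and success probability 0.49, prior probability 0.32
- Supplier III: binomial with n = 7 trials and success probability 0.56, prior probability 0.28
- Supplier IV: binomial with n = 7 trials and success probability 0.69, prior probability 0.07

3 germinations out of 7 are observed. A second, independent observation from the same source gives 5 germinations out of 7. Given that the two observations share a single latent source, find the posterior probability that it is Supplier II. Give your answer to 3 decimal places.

0.450

By Bayes' theorem, P(k | x) = π_k f_k(x) / Σ_j π_j f_j(x).
Since both observations come from the same component, the likelihood for component k is f_k(x₁)·f_k(x₂).
  L_I = [C(7,3)·0.15^3·0.85^4 = 35·0.003375·0.522006 = 0.061662] × [0.00115216] = 7.10446e-05
  L_II = [C(7,3)·0.49^3·0.51^4 = 35·0.117649·0.067652 = 0.278572] × [0.154291] = 0.0429811
  L_III = [C(7,3)·0.56^3·0.44^4 = 35·0.175616·0.037481 = 0.230379] × [0.223906] = 0.0515831
  L_IV = [C(7,3)·0.69^3·0.31^4 = 35·0.328509·0.00923521 = 0.106185] × [0.315637] = 0.0335158
Multiply by the mixture weights:
  π_I·L_I = 0.33 × 7.10446e-05 = 2.34447e-05
  π_II·L_II = 0.32 × 0.0429811 = 0.0137539
  π_III·L_III = 0.28 × 0.0515831 = 0.0144433
  π_IV·L_IV = 0.07 × 0.0335158 = 0.00234611
Evidence: 2.34447e-05 + 0.0137539 + 0.0144433 + 0.00234611 = 0.0305668
P(Supplier II | x₁,x₂) ≈ 0.450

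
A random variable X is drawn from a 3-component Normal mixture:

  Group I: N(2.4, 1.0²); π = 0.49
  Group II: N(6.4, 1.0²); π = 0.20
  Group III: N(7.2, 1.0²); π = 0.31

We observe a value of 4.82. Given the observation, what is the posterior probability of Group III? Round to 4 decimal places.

By Bayes' theorem, P(k | x) = π_k f_k(x) / Σ_j π_j f_j(x).
Normal densities:
  f_I = 0.0213407
  f_II = 0.114505
  f_III = 0.023491
Multiply by the mixture weights:
  π_I·f_I = 0.49 × 0.0213407 = 0.010457
  π_II·f_II = 0.20 × 0.114505 = 0.022901
  π_III·f_III = 0.31 × 0.023491 = 0.00728221
Denominator: 0.010457 + 0.022901 + 0.00728221 = 0.0406401
Responsibility of Group III: 0.00728221 / 0.0406401 ≈ 0.1792

0.1792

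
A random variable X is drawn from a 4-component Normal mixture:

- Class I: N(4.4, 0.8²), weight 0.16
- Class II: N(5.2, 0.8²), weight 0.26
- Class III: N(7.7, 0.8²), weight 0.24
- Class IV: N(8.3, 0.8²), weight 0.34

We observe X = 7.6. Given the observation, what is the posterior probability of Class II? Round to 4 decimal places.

0.0061

By Bayes' theorem, P(k | x) = P(Z=k) f_k(x) / Σ_j P(Z=j) f_j(x).
Normal densities:
  p_I = 0.000167288
  p_II = 0.00553981
  p_III = 0.494797
  p_IV = 0.340069
Unnormalised posteriors:
  P(Z=I)·p_I = 0.16 × 0.000167288 = 2.6766e-05
  P(Z=II)·p_II = 0.26 × 0.00553981 = 0.00144035
  P(Z=III)·p_III = 0.24 × 0.494797 = 0.118751
  P(Z=IV)·p_IV = 0.34 × 0.340069 = 0.115623
Sum: 2.6766e-05 + 0.00144035 + 0.118751 + 0.115623 = 0.235842
P(Class II | data) = 0.00144035 / 0.235842 ≈ 0.0061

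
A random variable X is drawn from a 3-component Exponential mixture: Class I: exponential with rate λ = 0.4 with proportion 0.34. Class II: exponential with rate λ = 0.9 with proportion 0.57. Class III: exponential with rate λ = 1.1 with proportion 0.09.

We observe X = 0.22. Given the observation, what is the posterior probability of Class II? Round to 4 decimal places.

0.6754

P(component k | x) = π_k·f_k(x) / marginal(x), where marginal(x) = Σ_j π_j·f_j(x).
Component likelihoods at x = 0.22:
  L_I = 0.366304
  L_II = 0.738333
  L_III = 0.863562
Unnormalised posteriors:
  π_I·L_I = 0.34 × 0.366304 = 0.124543
  π_II·L_II = 0.57 × 0.738333 = 0.42085
  π_III·L_III = 0.09 × 0.863562 = 0.0777206
Normaliser: 0.124543 + 0.42085 + 0.0777206 = 0.623114
So the posterior for Class II is 0.42085 / 0.623114 ≈ 0.6754.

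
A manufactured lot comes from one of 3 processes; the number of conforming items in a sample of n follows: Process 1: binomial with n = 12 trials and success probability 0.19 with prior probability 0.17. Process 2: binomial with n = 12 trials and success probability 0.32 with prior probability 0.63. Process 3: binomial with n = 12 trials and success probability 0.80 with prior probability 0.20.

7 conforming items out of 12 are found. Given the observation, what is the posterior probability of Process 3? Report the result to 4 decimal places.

0.2955

By Bayes' theorem, P(k | x) = P(Z=k) f_k(x) / Σ_j P(Z=j) f_j(x).
Component likelihoods at x = 7 conforming items out of 12:
  f_1 = 0.00246846
  f_2 = 0.0395658
  f_3 = 0.0531502
Multiply by the mixture weights:
  P(Z=1)·f_1 = 0.17 × 0.00246846 = 0.000419638
  P(Z=2)·f_2 = 0.63 × 0.0395658 = 0.0249264
  P(Z=3)·f_3 = 0.20 × 0.0531502 = 0.01063
Evidence: 0.000419638 + 0.0249264 + 0.01063 = 0.0359761
P(Process 3 | 7 conforming items out of 12) ≈ 0.2955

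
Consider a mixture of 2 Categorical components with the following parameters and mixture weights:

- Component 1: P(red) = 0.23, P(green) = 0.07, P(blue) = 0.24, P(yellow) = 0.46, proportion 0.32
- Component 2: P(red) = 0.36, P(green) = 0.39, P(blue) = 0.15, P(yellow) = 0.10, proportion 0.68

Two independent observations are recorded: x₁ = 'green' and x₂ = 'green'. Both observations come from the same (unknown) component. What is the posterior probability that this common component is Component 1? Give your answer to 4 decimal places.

The responsibility of component k is w_k f_k(x) divided by Σ_j w_j f_j(x).
Since both observations come from the same component, the likelihood for component k is f_k(x₁)·f_k(x₂).
  p_1 = [0.07] × [0.07] = 0.0049
  p_2 = [0.39] × [0.39] = 0.1521
Unnormalised posteriors:
  w_1·p_1 = 0.32 × 0.0049 = 0.001568
  w_2·p_2 = 0.68 × 0.1521 = 0.103428
Evidence: 0.001568 + 0.103428 = 0.104996
P(Component 1 | x₁,x₂) ≈ 0.0149

0.0149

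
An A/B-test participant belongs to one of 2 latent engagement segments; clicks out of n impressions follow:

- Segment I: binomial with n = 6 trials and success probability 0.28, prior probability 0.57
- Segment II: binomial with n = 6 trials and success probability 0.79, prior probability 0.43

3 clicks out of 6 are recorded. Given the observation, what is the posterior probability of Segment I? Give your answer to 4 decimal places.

Apply Bayes' rule: the posterior for each component is proportional to its prior times its likelihood at x.
Component likelihoods at x = 3 clicks out of 6:
  p_I = C(6,3)·0.28^3·0.72^3 = 20·0.021952·0.373248 = 0.163871
  p_II = C(6,3)·0.79^3·0.21^3 = 20·0.493039·0.009261 = 0.0913207
Prior × likelihood for each component:
  w_I·p_I = 0.57 × 0.163871 = 0.0934064
  w_II·p_II = 0.43 × 0.0913207 = 0.0392679
Normaliser: 0.0934064 + 0.0392679 = 0.132674
So the posterior for Segment I is 0.0934064 / 0.132674 ≈ 0.7040.

0.7040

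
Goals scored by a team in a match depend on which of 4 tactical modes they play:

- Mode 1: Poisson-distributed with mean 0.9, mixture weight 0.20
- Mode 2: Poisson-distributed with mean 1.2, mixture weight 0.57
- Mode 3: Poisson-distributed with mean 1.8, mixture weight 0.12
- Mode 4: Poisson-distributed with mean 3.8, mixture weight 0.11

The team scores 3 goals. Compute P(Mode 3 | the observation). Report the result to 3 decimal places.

0.191

By Bayes' theorem, P(k | x) = π_k f_k(x) / Σ_j π_j f_j(x).
Component likelihoods at x = 3 goals:
  f_1 = e^(−0.9)·0.9^3/3! = 0.0493982
  f_2 = e^(−1.2)·1.2^3/3! = 0.0867439
  f_3 = e^(−1.8)·1.8^3/3! = 0.160671
  f_4 = e^(−3.8)·3.8^3/3! = 0.204588
Unnormalised posteriors:
  π_1·f_1 = 0.20 × 0.0493982 = 0.00987964
  π_2·f_2 = 0.57 × 0.0867439 = 0.049444
  π_3·f_3 = 0.12 × 0.160671 = 0.0192805
  π_4·f_4 = 0.11 × 0.204588 = 0.0225047
Evidence: 0.00987964 + 0.049444 + 0.0192805 + 0.0225047 = 0.101109
Responsibility of Mode 3: 0.0192805 / 0.101109 ≈ 0.191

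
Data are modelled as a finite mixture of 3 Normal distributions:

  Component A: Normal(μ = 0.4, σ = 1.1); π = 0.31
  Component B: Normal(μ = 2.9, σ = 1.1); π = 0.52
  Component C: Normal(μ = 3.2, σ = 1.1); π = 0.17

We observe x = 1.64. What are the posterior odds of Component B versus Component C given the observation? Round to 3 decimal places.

Only the two components matter; the odds are (w_i f_i(x)) / (w_j f_j(x)).
Normal densities:
  L_A = (1/(1.1·√(2π)))·exp(−(1.64−0.4)²/(2·1.1²)) = 0.362675·exp(-0.63537) = 0.192123
  L_B = (1/(1.1·√(2π)))·exp(−(1.64−2.9)²/(2·1.1²)) = 0.362675·exp(-0.65603) = 0.188194
  L_C = (1/(1.1·√(2π)))·exp(−(1.64−3.2)²/(2·1.1²)) = 0.362675·exp(-1.00562) = 0.132673
Posterior odds = (w_B·L_B) / (w_C·L_C) = (0.52·0.188194) / (0.17·0.132673) = 0.0978609 / 0.0225544 ≈ 4.339

4.339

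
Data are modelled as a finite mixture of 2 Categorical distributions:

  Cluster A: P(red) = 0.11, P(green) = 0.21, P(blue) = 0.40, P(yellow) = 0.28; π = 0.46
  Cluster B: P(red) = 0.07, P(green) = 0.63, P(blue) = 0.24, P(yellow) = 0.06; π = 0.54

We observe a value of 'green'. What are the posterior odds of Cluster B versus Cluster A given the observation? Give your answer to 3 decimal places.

3.522

Since P(k|x) ∝ π_k f_k(x), the posterior odds are π_i f_i(x) / (π_j f_j(x)).
Component likelihoods at x = 'green':
  L_A = P(green | comp) = 0.21
  L_B = P(green | comp) = 0.63
Odds = (0.54/0.46) × (0.63/0.21) = 1.17391 × 3 ≈ 3.522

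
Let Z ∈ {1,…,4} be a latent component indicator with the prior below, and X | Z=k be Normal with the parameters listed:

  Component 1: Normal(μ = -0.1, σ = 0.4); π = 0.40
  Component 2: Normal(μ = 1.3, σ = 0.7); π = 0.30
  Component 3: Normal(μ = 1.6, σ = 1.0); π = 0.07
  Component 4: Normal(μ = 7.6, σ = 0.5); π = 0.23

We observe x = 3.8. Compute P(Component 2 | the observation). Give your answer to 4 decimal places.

By Bayes' theorem, P(k | x) = w_k f_k(x) / Σ_j w_j f_j(x).
Evaluate each component's likelihood at the observed value:
  L_1 = (1/(0.4·√(2π)))·exp(−(3.8−-0.1)²/(2·0.4²)) = 0.997356·exp(-47.53125) = 2.27138e-21
  L_2 = (1/(0.7·√(2π)))·exp(−(3.8−1.3)²/(2·0.7²)) = 0.569918·exp(-6.37755) = 0.000968449
  L_3 = (1/(1.0·√(2π)))·exp(−(3.8−1.6)²/(2·1.0²)) = 0.398942·exp(-2.42000) = 0.0354746
  L_4 = (1/(0.5·√(2π)))·exp(−(3.8−7.6)²/(2·0.5²)) = 0.797885·exp(-28.88000) = 2.28831e-13
Multiply by the mixture weights:
  w_1·L_1 = 0.40 × 2.27138e-21 = 9.08553e-22
  w_2·L_2 = 0.30 × 0.000968449 = 0.000290535
  w_3·L_3 = 0.07 × 0.0354746 = 0.00248322
  w_4·L_4 = 0.23 × 2.28831e-13 = 5.26312e-14
Evidence: 9.08553e-22 + 0.000290535 + 0.00248322 + 5.26312e-14 = 0.00277376
P(Component 2 | the observation) = 0.000290535 / 0.00277376 ≈ 0.1047

0.1047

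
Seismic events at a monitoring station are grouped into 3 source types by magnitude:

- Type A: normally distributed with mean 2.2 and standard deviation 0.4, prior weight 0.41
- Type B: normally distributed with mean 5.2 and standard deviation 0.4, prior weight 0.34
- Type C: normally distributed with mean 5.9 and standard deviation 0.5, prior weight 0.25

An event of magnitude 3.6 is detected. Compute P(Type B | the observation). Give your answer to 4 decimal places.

By Bayes' theorem, P(k | x) = π_k f_k(x) / Σ_j π_j f_j(x).
Normal densities:
  L_A = (1/(0.4·√(2π)))·exp(−(3.6−2.2)²/(2·0.4²)) = 0.997356·exp(-6.12500) = 0.00218171
  L_B = (1/(0.4·√(2π)))·exp(−(3.6−5.2)²/(2·0.4²)) = 0.997356·exp(-8.00000) = 0.000334576
  L_C = (1/(0.5·√(2π)))·exp(−(3.6−5.9)²/(2·0.5²)) = 0.797885·exp(-10.58000) = 2.02817e-05
Multiply by the mixture weights:
  π_A·L_A = 0.41 × 0.00218171 = 0.0008945
  π_B·L_B = 0.34 × 0.000334576 = 0.000113756
  π_C·L_C = 0.25 × 2.02817e-05 = 5.07043e-06
Evidence: 0.0008945 + 0.000113756 + 5.07043e-06 = 0.00101333
P(Type B | x) = 0.000113756 / 0.00101333 ≈ 0.1123

0.1123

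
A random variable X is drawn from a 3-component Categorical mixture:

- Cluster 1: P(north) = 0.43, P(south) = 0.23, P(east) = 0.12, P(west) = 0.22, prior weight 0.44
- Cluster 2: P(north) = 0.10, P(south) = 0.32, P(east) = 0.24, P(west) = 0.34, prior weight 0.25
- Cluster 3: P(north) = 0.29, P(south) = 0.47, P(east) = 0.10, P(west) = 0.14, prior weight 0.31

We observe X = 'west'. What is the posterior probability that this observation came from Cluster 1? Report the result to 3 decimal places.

0.430

By Bayes' theorem, P(k | x) = π_k f_k(x) / Σ_j π_j f_j(x).
Categorical probabilities:
  p_1 = 0.22
  p_2 = 0.34
  p_3 = 0.14
Unnormalised posteriors:
  π_1·p_1 = 0.44 × 0.22 = 0.0968
  π_2·p_2 = 0.25 × 0.34 = 0.085
  π_3·p_3 = 0.31 × 0.14 = 0.0434
Sum: 0.0968 + 0.085 + 0.0434 = 0.2252
So the posterior for Cluster 1 is 0.0968 / 0.2252 ≈ 0.430.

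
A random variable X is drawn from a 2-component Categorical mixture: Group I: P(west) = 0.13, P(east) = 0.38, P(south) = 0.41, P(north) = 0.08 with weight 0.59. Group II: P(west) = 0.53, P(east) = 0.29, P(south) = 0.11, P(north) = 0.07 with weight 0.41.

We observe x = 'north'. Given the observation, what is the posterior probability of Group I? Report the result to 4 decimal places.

The responsibility of component k is w_k f_k(x) divided by Σ_j w_j f_j(x).
Categorical probabilities:
  f_I = 0.08
  f_II = 0.07
Weight by the priors:
  w_I·f_I = 0.59 × 0.08 = 0.0472
  w_II·f_II = 0.41 × 0.07 = 0.0287
Evidence: 0.0472 + 0.0287 = 0.0759
Responsibility of Group I: 0.0472 / 0.0759 ≈ 0.6219

0.6219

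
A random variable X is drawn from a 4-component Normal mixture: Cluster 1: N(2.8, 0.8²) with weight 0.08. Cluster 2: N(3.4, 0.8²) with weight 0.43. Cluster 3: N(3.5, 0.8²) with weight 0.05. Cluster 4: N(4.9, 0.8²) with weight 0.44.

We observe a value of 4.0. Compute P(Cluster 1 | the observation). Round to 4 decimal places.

Posterior ∝ prior × likelihood, so P(k | x) ∝ π_k f_k(x); normalise over all components.
Normal densities:
  p_1 = 0.161897
  p_2 = 0.376422
  p_3 = 0.410201
  p_4 = 0.264846
Multiply by the mixture weights:
  π_1·p_1 = 0.08 × 0.161897 = 0.0129518
  π_2·p_2 = 0.43 × 0.376422 = 0.161861
  π_3·p_3 = 0.05 × 0.410201 = 0.0205101
  π_4·p_4 = 0.44 × 0.264846 = 0.116532
Sum: 0.0129518 + 0.161861 + 0.0205101 + 0.116532 = 0.311855
P(Cluster 1 | 4.0) = 0.0129518 / 0.311855 ≈ 0.0415

0.0415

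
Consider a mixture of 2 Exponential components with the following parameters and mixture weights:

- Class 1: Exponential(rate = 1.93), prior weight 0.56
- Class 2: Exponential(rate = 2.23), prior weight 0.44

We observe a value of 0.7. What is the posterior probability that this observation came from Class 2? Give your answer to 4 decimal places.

Apply Bayes' rule: the posterior for each component is proportional to its prior times its likelihood at x.
Exponential densities:
  f_1 = 0.499834
  f_2 = 0.468135
Prior × likelihood for each component:
  w_1·f_1 = 0.56 × 0.499834 = 0.279907
  w_2·f_2 = 0.44 × 0.468135 = 0.205979
Denominator: 0.279907 + 0.205979 = 0.485886
P(Class 2 | the observation) = 0.205979 / 0.485886 ≈ 0.4239

0.4239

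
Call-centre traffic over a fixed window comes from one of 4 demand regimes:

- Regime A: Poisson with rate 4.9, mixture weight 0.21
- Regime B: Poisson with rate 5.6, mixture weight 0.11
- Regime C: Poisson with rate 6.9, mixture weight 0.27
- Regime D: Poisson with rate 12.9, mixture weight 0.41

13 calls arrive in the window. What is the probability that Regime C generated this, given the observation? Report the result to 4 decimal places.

P(component k | x) = w_k·f_k(x) / marginal(x), where marginal(x) = Σ_j w_j·f_j(x).
Evaluate each component's likelihood at the observed value:
  p_A = e^(−4.9)·4.9^13/13! = 0.0011226
  p_B = e^(−5.6)·5.6^13/13! = 0.00316311
  p_C = e^(−6.9)·6.9^13/13! = 0.0130055
  p_D = e^(−12.9)·12.9^13/13! = 0.109897
Weight by the priors:
  w_A·p_A = 0.21 × 0.0011226 = 0.000235746
  w_B·p_B = 0.11 × 0.00316311 = 0.000347943
  w_C·p_C = 0.27 × 0.0130055 = 0.00351148
  w_D·p_D = 0.41 × 0.109897 = 0.0450579
Evidence: 0.000235746 + 0.000347943 + 0.00351148 + 0.0450579 = 0.0491531
P(Regime C | data) = 0.00351148 / 0.0491531 ≈ 0.0714

0.0714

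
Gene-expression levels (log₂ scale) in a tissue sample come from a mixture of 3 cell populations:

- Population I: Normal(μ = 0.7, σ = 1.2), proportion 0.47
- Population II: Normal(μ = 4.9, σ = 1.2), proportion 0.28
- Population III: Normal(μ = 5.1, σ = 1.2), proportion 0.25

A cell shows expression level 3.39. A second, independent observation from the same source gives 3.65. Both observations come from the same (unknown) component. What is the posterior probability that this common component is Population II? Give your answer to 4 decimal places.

The responsibility of component k is w_k f_k(x) divided by Σ_j w_j f_j(x).
Since both observations come from the same component, the likelihood for component k is f_k(x₁)·f_k(x₂).
  L_I = [0.0269494] × [0.0161965] = 0.000436485
  L_II = [0.150625] × [0.193245] = 0.0291076
  L_III = [0.120444] × [0.160206] = 0.0192958
Unnormalised posteriors:
  w_I·L_I = 0.47 × 0.000436485 = 0.000205148
  w_II·L_II = 0.28 × 0.0291076 = 0.00815013
  w_III·L_III = 0.25 × 0.0192958 = 0.00482395
Evidence: 0.000205148 + 0.00815013 + 0.00482395 = 0.0131792
Responsibility of Population II: 0.00815013 / 0.0131792 ≈ 0.6184

0.6184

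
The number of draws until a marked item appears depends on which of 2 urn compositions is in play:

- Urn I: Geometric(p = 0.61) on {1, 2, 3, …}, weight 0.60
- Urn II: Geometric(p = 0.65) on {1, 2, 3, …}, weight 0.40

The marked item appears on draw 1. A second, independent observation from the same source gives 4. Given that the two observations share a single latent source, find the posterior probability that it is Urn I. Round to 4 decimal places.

0.6464

By Bayes' theorem, P(k | x) = P(Z=k) f_k(x) / Σ_j P(Z=j) f_j(x).
Since both observations come from the same component, the likelihood for component k is f_k(x₁)·f_k(x₂).
  f_I = [0.61·(1−0.61)^0 = 0.61·1 = 0.61] × [0.0361846] = 0.0220726
  f_II = [0.65·(1−0.65)^0 = 0.65·1 = 0.65] × [0.0278687] = 0.0181147
Multiply by the mixture weights:
  P(Z=I)·f_I = 0.60 × 0.0220726 = 0.0132436
  P(Z=II)·f_II = 0.40 × 0.0181147 = 0.00724587
Marginal: 0.0132436 + 0.00724587 = 0.0204894
Responsibility of Urn I: 0.0132436 / 0.0204894 ≈ 0.6464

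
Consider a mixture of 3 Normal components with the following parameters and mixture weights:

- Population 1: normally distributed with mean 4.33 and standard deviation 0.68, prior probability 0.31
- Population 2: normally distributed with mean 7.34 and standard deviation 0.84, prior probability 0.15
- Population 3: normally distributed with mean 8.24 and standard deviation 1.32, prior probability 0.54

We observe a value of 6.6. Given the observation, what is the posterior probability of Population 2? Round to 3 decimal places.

0.388

P(component k | x) = P(Z=k)·f_k(x) / marginal(x), where marginal(x) = Σ_j P(Z=j)·f_j(x).
Evaluate each component's likelihood at the observed value:
  f_1 = (1/(0.68·√(2π)))·exp(−(6.6−4.33)²/(2·0.68²)) = 0.586680·exp(-5.57191) = 0.00223127
  f_2 = (1/(0.84·√(2π)))·exp(−(6.6−7.34)²/(2·0.84²)) = 0.474931·exp(-0.38804) = 0.322187
  f_3 = (1/(1.32·√(2π)))·exp(−(6.6−8.24)²/(2·1.32²)) = 0.302229·exp(-0.77181) = 0.139683
Weight by the priors:
  P(Z=1)·f_1 = 0.31 × 0.00223127 = 0.000691694
  P(Z=2)·f_2 = 0.15 × 0.322187 = 0.048328
  P(Z=3)·f_3 = 0.54 × 0.139683 = 0.0754289
Denominator: 0.000691694 + 0.048328 + 0.0754289 = 0.124449
P(Population 2 | data) = 0.048328 / 0.124449 ≈ 0.388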